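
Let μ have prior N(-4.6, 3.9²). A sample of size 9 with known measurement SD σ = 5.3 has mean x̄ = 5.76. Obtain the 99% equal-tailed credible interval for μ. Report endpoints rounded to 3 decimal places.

Posterior precision = 1/3.9² + 9/5.3² = 0.0657 + 0.3204 = 0.3861, so posterior SD = 1.6093.
Posterior mean = (-4.6/3.9² + 9·5.76/5.3²) / 0.3861 = 3.9961.
Interval: 3.9961 ± 2.576 × 1.6093 → [-0.149, 8.141].

[-0.149, 8.141]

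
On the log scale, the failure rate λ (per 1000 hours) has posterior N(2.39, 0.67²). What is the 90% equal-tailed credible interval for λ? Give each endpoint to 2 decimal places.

[3.63, 32.85]

On the log scale the 90% interval is 2.39 ± 1.645 × 0.67 = [1.2879, 3.4921].
Exponentiate: [e^1.2879, e^3.4921] = [3.63, 32.85].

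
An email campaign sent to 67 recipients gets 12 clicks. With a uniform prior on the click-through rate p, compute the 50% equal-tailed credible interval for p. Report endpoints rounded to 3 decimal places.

[0.155, 0.218]

Posterior: Beta(1+12, 1+55) = Beta(13, 56).
Equal-tailed 50% interval: the 0.25 and 0.75 quantiles of Beta(13, 56).
Posterior mean ≈ 0.188, SD ≈ 0.047; a Normal approximation gives roughly [0.157, 0.220].
Exact: F⁻¹(0.25) = 0.155; F⁻¹(0.75) = 0.218.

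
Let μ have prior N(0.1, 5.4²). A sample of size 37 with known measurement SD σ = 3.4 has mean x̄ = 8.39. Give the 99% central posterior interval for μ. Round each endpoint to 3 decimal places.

[6.870, 9.734]

Posterior precision = 1/5.4² + 37/3.4² = 0.0343 + 3.2007 = 3.2350, so posterior SD = 0.5560.
Posterior mean = (0.1/5.4² + 37·8.39/3.4²) / 3.2350 = 8.3021.
Interval: 8.3021 ± 2.576 × 0.5560 → [6.870, 9.734].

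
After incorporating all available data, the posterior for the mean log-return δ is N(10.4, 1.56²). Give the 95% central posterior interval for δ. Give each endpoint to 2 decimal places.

[7.34, 13.46]

The posterior is symmetric, so the 95% equal-tailed interval is δ = 10.4 ± z·1.56 with z = 1.960.
Half-width: 1.960 × 1.56 = 3.06.
10.4 − 3.06 = 7.34; 10.4 + 3.06 = 13.46.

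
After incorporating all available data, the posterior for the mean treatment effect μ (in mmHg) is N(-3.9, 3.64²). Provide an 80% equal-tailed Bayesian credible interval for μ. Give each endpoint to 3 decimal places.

[-8.565, 0.765]

The posterior is symmetric, so the 80% equal-tailed interval is μ = -3.9 ± z·3.64 with z = 1.282.
Half-width: 1.282 × 3.64 = 4.665.
-3.9 − 4.665 = -8.565; -3.9 + 4.665 = 0.765.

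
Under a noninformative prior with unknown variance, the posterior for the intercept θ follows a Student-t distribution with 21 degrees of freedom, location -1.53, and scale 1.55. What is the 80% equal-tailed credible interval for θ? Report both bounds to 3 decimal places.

[-3.581, 0.521]

The t_21 distribution is symmetric; the 80% interval is -1.53 ± t·1.55 with t_{0.9,21} = 1.323.
Half-width: 1.323 × 1.55 = 2.051.
-1.53 − 2.051 = -3.581; -1.53 + 2.051 = 0.521.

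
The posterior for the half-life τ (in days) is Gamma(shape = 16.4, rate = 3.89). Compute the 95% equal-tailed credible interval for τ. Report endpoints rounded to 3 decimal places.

[2.429, 6.488]

Posterior: Gamma(shape 16.4, rate 3.89).
Equal-tailed 95% interval: Gamma(16.4, 3.89) quantiles at 0.025 and 0.975.
Posterior mean ≈ 4.216, SD ≈ 1.041; a Normal approximation gives roughly [2.176, 6.256].
Exact: lower = 2.429; upper = 6.488.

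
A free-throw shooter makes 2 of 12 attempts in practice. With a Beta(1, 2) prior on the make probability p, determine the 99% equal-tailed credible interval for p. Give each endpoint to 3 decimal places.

[0.026, 0.512]

Posterior: Beta(1+2, 2+10) = Beta(3, 12).
Equal-tailed 99% interval: the 0.005 and 0.995 quantiles of Beta(3, 12).
Posterior mean ≈ 0.200, SD ≈ 0.100; a Normal approximation gives roughly [-0.058, 0.458].
Exact: F⁻¹(0.005) = 0.026; F⁻¹(0.995) = 0.512.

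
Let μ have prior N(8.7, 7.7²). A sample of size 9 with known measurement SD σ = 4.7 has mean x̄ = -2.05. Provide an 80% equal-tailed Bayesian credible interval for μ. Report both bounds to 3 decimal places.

[-3.590, 0.345]

Posterior precision = 1/7.7² + 9/4.7² = 0.0169 + 0.4074 = 0.4243, so posterior SD = 1.5352.
Posterior mean = (8.7/7.7² + 9·-2.05/4.7²) / 0.4243 = -1.6227.
Interval: -1.6227 ± 1.282 × 1.5352 → [-3.590, 0.345].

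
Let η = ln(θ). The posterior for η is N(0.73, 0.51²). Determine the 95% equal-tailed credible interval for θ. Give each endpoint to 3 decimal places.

[0.764, 5.638]

On the log scale the 95% interval is 0.73 ± 1.960 × 0.51 = [-0.2696, 1.7296].
Exponentiate: [e^-0.2696, e^1.7296] = [0.764, 5.638].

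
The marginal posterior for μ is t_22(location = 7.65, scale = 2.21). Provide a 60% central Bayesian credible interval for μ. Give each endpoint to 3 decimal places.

The t_22 distribution is symmetric; the 60% interval is 7.65 ± t·2.21 with t_{0.8,22} = 0.858.
Half-width: 0.858 × 2.21 = 1.897.
7.65 − 1.897 = 5.753; 7.65 + 1.897 = 9.547.

[5.753, 9.547]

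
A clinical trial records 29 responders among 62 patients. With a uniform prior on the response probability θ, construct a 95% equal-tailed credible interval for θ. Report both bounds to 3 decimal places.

Posterior: Beta(1+29, 1+33) = Beta(30, 34).
Equal-tailed 95% interval: the 0.025 and 0.975 quantiles of Beta(30, 34).
Posterior mean ≈ 0.469, SD ≈ 0.062; a Normal approximation gives roughly [0.347, 0.590].
Exact: F⁻¹(0.025) = 0.349; F⁻¹(0.975) = 0.591.

[0.349, 0.591]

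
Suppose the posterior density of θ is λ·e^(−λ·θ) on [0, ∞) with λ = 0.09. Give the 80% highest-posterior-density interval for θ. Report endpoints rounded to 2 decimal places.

[0.00, 17.88]

The exponential density is strictly decreasing on [0, ∞), so the HPD interval is anchored at 0: [0, q] with P(θ ≤ q) = 0.80.
q = −ln(1 − 0.80) / 0.09 = 1.6094 / 0.09 = 17.88.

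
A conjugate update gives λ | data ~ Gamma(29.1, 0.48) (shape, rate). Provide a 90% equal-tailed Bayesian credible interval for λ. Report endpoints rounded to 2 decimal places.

[43.40, 80.22]

Posterior: Gamma(shape 29.1, rate 0.48).
Equal-tailed 90% interval: Gamma(29.1, 0.48) quantiles at 0.05 and 0.95.
Posterior mean ≈ 60.63, SD ≈ 11.24; a Normal approximation gives roughly [42.14, 79.11].
Exact: lower = 43.40; upper = 80.22.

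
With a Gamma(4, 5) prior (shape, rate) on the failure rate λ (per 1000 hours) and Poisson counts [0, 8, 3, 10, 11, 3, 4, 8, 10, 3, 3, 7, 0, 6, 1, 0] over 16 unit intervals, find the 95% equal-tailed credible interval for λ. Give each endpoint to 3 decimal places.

[3.063, 4.741]

Posterior: Gamma(4+77, 5+16) = Gamma(81, 21) (shape, rate).
Equal-tailed 95% interval: Gamma(81, 21) quantiles at 0.025 and 0.975.
Posterior mean ≈ 3.857, SD ≈ 0.429; a Normal approximation gives roughly [3.017, 4.697].
Exact: lower = 3.063; upper = 4.741.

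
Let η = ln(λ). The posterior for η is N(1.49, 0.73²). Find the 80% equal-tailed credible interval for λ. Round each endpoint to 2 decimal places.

[1.74, 11.31]

On the log scale the 80% interval is 1.49 ± 1.282 × 0.73 = [0.5545, 2.4255].
Exponentiate: [e^0.5545, e^2.4255] = [1.74, 11.31].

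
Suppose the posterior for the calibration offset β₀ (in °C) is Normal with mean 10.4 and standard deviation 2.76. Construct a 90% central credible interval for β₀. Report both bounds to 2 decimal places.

The posterior is symmetric, so the 90% equal-tailed interval is β₀ = 10.4 ± z·2.76 with z = 1.645.
Half-width: 1.645 × 2.76 = 4.54.
10.4 − 4.54 = 5.86; 10.4 + 4.54 = 14.94.

[5.86, 14.94]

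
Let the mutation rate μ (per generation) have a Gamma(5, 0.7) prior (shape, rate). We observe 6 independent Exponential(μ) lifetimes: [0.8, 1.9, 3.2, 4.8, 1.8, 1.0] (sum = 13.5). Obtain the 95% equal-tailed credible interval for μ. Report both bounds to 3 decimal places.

Posterior: Gamma(5+6, 0.7+13.5) = Gamma(11, 14.2) (shape, rate).
Equal-tailed 95% interval: Gamma(11, 14.2) quantiles at 0.025 and 0.975.
Posterior mean ≈ 0.775, SD ≈ 0.234; a Normal approximation gives roughly [0.317, 1.232].
Exact: lower = 0.387; upper = 1.295.

[0.387, 1.295]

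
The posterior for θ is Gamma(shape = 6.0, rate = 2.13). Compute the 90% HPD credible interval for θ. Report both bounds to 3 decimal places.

[1.000, 4.565]

The posterior is unimodal and skewed, so the HPD interval has equal density at both endpoints and is the shortest 90% interval.
Solving f(1.000) = f(4.565) with F(4.565) − F(1.000) = 0.90 gives [1.000, 4.565].
For comparison, the equal-tailed interval is [1.227, 4.936]; the HPD is narrower and shifted toward the mode.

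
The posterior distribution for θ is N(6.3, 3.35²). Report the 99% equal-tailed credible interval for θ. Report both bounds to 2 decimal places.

The posterior is symmetric, so the 99% equal-tailed interval is θ = 6.3 ± z·3.35 with z = 2.576.
Half-width: 2.576 × 3.35 = 8.63.
6.3 − 8.63 = -2.33; 6.3 + 8.63 = 14.93.

[-2.33, 14.93]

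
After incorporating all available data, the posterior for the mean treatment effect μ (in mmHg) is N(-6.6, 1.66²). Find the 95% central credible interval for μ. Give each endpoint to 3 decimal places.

[-9.854, -3.346]

The posterior is symmetric, so the 95% equal-tailed interval is μ = -6.6 ± z·1.66 with z = 1.960.
Half-width: 1.960 × 1.66 = 3.254.
-6.6 − 3.254 = -9.854; -6.6 + 3.254 = -3.346.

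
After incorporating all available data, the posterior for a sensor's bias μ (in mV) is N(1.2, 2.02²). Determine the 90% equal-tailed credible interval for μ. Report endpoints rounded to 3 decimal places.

The posterior is symmetric, so the 90% equal-tailed interval is μ = 1.2 ± z·2.02 with z = 1.645.
Half-width: 1.645 × 2.02 = 3.323.
1.2 − 3.323 = -2.123; 1.2 + 3.323 = 4.523.

[-2.123, 4.523]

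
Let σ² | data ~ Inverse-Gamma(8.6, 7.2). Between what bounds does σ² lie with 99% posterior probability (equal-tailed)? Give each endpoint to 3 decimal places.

[0.400, 2.479]

Inverse-Gamma(8.6, 7.2) quantiles: F⁻¹(0.005) and F⁻¹(0.995).
Equivalently, 1/σ² ~ Gamma(8.6, rate = 7.2); invert its 0.995 and 0.005 quantiles.
Posterior mean ≈ 0.947, SD ≈ 0.369; a Normal approximation gives roughly [-0.003, 1.897].
Exact: lower = 0.400; upper = 2.479.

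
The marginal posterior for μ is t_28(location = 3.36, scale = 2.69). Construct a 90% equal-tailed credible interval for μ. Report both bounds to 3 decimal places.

The t_28 distribution is symmetric; the 90% interval is 3.36 ± t·2.69 with t_{0.95,28} = 1.701.
Half-width: 1.701 × 2.69 = 4.576.
3.36 − 4.576 = -1.216; 3.36 + 4.576 = 7.936.

[-1.216, 7.936]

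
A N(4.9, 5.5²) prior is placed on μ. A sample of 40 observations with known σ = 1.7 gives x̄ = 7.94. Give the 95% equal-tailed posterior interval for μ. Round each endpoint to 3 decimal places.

Posterior precision = 1/5.5² + 40/1.7² = 0.0331 + 13.8408 = 13.8739, so posterior SD = 0.2685.
Posterior mean = (4.9/5.5² + 40·7.94/1.7²) / 13.8739 = 7.9328.
Interval: 7.9328 ± 1.960 × 0.2685 → [7.407, 8.459].

[7.407, 8.459]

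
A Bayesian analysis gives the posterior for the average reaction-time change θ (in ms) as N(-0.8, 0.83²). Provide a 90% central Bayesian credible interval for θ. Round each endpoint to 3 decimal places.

The posterior is symmetric, so the 90% equal-tailed interval is θ = -0.8 ± z·0.83 with z = 1.645.
Half-width: 1.645 × 0.83 = 1.365.
-0.8 − 1.365 = -2.165; -0.8 + 1.365 = 0.565.

[-2.165, 0.565]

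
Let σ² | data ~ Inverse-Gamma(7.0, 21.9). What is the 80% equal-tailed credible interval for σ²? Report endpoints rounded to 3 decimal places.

[2.079, 5.623]

Inverse-Gamma(7.0, 21.9) quantiles: F⁻¹(0.1) and F⁻¹(0.9).
Equivalently, 1/σ² ~ Gamma(7.0, rate = 21.9); invert its 0.9 and 0.1 quantiles.
Posterior mean ≈ 3.650, SD ≈ 1.632; a Normal approximation gives roughly [1.558, 5.742].
Exact: lower = 2.079; upper = 5.623.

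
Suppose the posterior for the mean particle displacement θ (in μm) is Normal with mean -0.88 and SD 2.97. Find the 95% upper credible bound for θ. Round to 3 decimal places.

Need U with P(θ ≤ U) = 0.95: U = -0.88 + z_{0.05}·2.97.
z = 1.645; U = -0.88 + 1.645 × 2.97 = 4.005.

4.005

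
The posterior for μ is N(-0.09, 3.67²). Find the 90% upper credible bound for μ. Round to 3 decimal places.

4.613

Need U with P(μ ≤ U) = 0.90: U = -0.09 + z_{0.1}·3.67.
z = 1.282; U = -0.09 + 1.282 × 3.67 = 4.613.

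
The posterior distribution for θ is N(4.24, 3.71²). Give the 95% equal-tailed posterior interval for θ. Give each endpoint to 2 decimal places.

The posterior is symmetric, so the 95% equal-tailed interval is θ = 4.24 ± z·3.71 with z = 1.960.
Half-width: 1.960 × 3.71 = 7.27.
4.24 − 7.27 = -3.03; 4.24 + 7.27 = 11.51.

[-3.03, 11.51]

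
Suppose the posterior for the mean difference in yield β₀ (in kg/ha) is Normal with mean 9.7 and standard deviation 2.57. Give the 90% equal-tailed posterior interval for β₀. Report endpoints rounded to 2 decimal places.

The posterior is symmetric, so the 90% equal-tailed interval is β₀ = 9.7 ± z·2.57 with z = 1.645.
Half-width: 1.645 × 2.57 = 4.23.
9.7 − 4.23 = 5.47; 9.7 + 4.23 = 13.93.

[5.47, 13.93]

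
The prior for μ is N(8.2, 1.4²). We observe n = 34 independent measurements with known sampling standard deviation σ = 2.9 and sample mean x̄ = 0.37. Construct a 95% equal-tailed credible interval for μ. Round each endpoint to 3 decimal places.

[0.329, 2.166]

Posterior precision = 1/1.4² + 34/2.9² = 0.5102 + 4.0428 = 4.5530, so posterior SD = 0.4687.
Posterior mean = (8.2/1.4² + 34·0.37/2.9²) / 4.5530 = 1.2474.
Interval: 1.2474 ± 1.960 × 0.4687 → [0.329, 2.166].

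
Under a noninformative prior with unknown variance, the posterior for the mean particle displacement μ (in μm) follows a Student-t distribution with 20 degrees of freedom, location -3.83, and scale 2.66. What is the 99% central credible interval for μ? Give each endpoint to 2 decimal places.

[-11.40, 3.74]

The t_20 distribution is symmetric; the 99% interval is -3.83 ± t·2.66 with t_{0.995,20} = 2.845.
Half-width: 2.845 × 2.66 = 7.57.
-3.83 − 7.57 = -11.40; -3.83 + 7.57 = 3.74.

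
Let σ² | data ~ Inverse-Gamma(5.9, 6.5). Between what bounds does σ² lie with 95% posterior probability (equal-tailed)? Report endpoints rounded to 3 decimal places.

[0.564, 3.034]

Inverse-Gamma(5.9, 6.5) quantiles: F⁻¹(0.025) and F⁻¹(0.975).
Equivalently, 1/σ² ~ Gamma(5.9, rate = 6.5); invert its 0.975 and 0.025 quantiles.
Posterior mean ≈ 1.327, SD ≈ 0.672; a Normal approximation gives roughly [0.010, 2.643].
Exact: lower = 0.564; upper = 3.034.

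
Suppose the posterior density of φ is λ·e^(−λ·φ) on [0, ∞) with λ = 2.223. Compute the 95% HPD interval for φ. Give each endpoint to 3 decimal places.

The exponential density is strictly decreasing on [0, ∞), so the HPD interval is anchored at 0: [0, q] with P(φ ≤ q) = 0.95.
q = −ln(1 − 0.95) / 2.223 = 2.9957 / 2.223 = 1.348.

[0.000, 1.348]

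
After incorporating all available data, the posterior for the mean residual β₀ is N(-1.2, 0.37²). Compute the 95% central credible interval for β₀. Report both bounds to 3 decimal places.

[-1.925, -0.475]

The posterior is symmetric, so the 95% equal-tailed interval is β₀ = -1.2 ± z·0.37 with z = 1.960.
Half-width: 1.960 × 0.37 = 0.725.
-1.2 − 0.725 = -1.925; -1.2 + 0.725 = -0.475.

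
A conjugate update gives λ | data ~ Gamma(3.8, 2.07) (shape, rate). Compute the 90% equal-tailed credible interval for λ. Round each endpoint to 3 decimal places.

Posterior: Gamma(shape 3.8, rate 2.07).
Equal-tailed 90% interval: Gamma(3.8, 2.07) quantiles at 0.05 and 0.95.
Posterior mean ≈ 1.836, SD ≈ 0.942; a Normal approximation gives roughly [0.287, 3.385].
Exact: lower = 0.605; upper = 3.607.

[0.605, 3.607]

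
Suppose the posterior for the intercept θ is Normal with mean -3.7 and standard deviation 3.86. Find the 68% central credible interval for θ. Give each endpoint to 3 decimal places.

The posterior is symmetric, so the 68% equal-tailed interval is θ = -3.7 ± z·3.86 with z = 0.994.
Half-width: 0.994 × 3.86 = 3.839.
-3.7 − 3.839 = -7.539; -3.7 + 3.839 = 0.139.

[-7.539, 0.139]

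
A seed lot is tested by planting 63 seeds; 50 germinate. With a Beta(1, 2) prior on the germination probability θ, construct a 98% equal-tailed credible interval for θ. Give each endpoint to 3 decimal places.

[0.643, 0.879]

Posterior: Beta(1+50, 2+13) = Beta(51, 15).
Equal-tailed 98% interval: the 0.01 and 0.99 quantiles of Beta(51, 15).
Posterior mean ≈ 0.773, SD ≈ 0.051; a Normal approximation gives roughly [0.654, 0.892].
Exact: F⁻¹(0.01) = 0.643; F⁻¹(0.99) = 0.879.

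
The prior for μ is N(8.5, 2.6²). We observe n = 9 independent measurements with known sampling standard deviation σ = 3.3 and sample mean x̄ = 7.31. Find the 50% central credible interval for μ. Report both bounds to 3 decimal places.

[6.807, 8.174]

Posterior precision = 1/2.6² + 9/3.3² = 0.1479 + 0.8264 = 0.9744, so posterior SD = 1.0131.
Posterior mean = (8.5/2.6² + 9·7.31/3.3²) / 0.9744 = 7.4907.
Interval: 7.4907 ± 0.674 × 1.0131 → [6.807, 8.174].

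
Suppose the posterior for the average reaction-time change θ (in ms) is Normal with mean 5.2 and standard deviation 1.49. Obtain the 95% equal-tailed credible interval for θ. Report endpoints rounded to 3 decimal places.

[2.280, 8.120]

The posterior is symmetric, so the 95% equal-tailed interval is θ = 5.2 ± z·1.49 with z = 1.960.
Half-width: 1.960 × 1.49 = 2.920.
5.2 − 2.920 = 2.280; 5.2 + 2.920 = 8.120.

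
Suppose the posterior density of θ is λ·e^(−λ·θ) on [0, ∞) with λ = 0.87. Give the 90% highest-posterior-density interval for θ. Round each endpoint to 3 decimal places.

[0.000, 2.647]

The exponential density is strictly decreasing on [0, ∞), so the HPD interval is anchored at 0: [0, q] with P(θ ≤ q) = 0.90.
q = −ln(1 − 0.90) / 0.87 = 2.3026 / 0.87 = 2.647.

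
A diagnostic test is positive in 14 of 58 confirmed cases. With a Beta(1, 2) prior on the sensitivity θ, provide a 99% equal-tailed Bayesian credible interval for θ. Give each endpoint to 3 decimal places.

[0.123, 0.400]

Posterior: Beta(1+14, 2+44) = Beta(15, 46).
Equal-tailed 99% interval: the 0.005 and 0.995 quantiles of Beta(15, 46).
Posterior mean ≈ 0.246, SD ≈ 0.055; a Normal approximation gives roughly [0.105, 0.387].
Exact: F⁻¹(0.005) = 0.123; F⁻¹(0.995) = 0.400.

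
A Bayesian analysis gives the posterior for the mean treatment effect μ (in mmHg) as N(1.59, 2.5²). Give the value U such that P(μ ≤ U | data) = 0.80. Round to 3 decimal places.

Need U with P(μ ≤ U) = 0.80: U = 1.59 + z_{0.2}·2.5.
z = 0.842; U = 1.59 + 0.842 × 2.5 = 3.694.

3.694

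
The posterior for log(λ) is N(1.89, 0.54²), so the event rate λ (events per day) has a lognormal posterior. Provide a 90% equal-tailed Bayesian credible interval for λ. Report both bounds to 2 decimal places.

On the log scale the 90% interval is 1.89 ± 1.645 × 0.54 = [1.0018, 2.7782].
Exponentiate: [e^1.0018, e^2.7782] = [2.72, 16.09].

[2.72, 16.09]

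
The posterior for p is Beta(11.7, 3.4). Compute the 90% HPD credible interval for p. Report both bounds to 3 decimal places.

[0.615, 0.943]

The posterior is unimodal and skewed, so the HPD interval has equal density at both endpoints and is the shortest 90% interval.
Solving f(0.615) = f(0.943) with F(0.943) − F(0.615) = 0.90 gives [0.615, 0.943].
For comparison, the equal-tailed interval is [0.584, 0.923]; the HPD is narrower and shifted toward the mode.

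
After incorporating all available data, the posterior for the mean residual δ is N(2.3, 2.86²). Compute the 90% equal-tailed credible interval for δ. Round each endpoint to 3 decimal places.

The posterior is symmetric, so the 90% equal-tailed interval is δ = 2.3 ± z·2.86 with z = 1.645.
Half-width: 1.645 × 2.86 = 4.704.
2.3 − 4.704 = -2.404; 2.3 + 4.704 = 7.004.

[-2.404, 7.004]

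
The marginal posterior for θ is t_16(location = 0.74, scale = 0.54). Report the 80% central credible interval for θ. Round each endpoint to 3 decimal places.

[0.018, 1.462]

The t_16 distribution is symmetric; the 80% interval is 0.74 ± t·0.54 with t_{0.9,16} = 1.337.
Half-width: 1.337 × 0.54 = 0.722.
0.74 − 0.722 = 0.018; 0.74 + 0.722 = 1.462.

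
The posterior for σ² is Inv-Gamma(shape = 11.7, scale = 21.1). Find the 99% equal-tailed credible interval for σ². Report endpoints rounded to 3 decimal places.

Inverse-Gamma(11.7, 21.1) quantiles: F⁻¹(0.005) and F⁻¹(0.995).
Equivalently, 1/σ² ~ Gamma(11.7, rate = 21.1); invert its 0.995 and 0.005 quantiles.
Posterior mean ≈ 1.972, SD ≈ 0.633; a Normal approximation gives roughly [0.341, 3.603].
Exact: lower = 0.943; upper = 4.438.

[0.943, 4.438]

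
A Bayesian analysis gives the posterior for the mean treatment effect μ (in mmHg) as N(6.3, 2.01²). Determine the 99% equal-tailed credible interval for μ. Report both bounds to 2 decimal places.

[1.12, 11.48]

The posterior is symmetric, so the 99% equal-tailed interval is μ = 6.3 ± z·2.01 with z = 2.576.
Half-width: 2.576 × 2.01 = 5.18.
6.3 − 5.18 = 1.12; 6.3 + 5.18 = 11.48.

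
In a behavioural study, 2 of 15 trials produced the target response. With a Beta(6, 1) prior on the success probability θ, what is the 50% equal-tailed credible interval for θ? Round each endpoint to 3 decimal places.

[0.292, 0.431]

Posterior: Beta(6+2, 1+13) = Beta(8, 14).
Equal-tailed 50% interval: the 0.25 and 0.75 quantiles of Beta(8, 14).
Posterior mean ≈ 0.364, SD ≈ 0.100; a Normal approximation gives roughly [0.296, 0.431].
Exact: F⁻¹(0.25) = 0.292; F⁻¹(0.75) = 0.431.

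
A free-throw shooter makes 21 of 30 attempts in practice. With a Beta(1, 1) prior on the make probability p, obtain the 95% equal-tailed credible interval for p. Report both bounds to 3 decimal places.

[0.520, 0.833]

Posterior: Beta(1+21, 1+9) = Beta(22, 10).
Equal-tailed 95% interval: the 0.025 and 0.975 quantiles of Beta(22, 10).
Posterior mean ≈ 0.688, SD ≈ 0.081; a Normal approximation gives roughly [0.529, 0.846].
Exact: F⁻¹(0.025) = 0.520; F⁻¹(0.975) = 0.833.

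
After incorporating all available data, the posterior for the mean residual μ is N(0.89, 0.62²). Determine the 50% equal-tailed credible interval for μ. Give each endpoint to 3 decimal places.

The posterior is symmetric, so the 50% equal-tailed interval is μ = 0.89 ± z·0.62 with z = 0.674.
Half-width: 0.674 × 0.62 = 0.418.
0.89 − 0.418 = 0.472; 0.89 + 0.418 = 1.308.

[0.472, 1.308]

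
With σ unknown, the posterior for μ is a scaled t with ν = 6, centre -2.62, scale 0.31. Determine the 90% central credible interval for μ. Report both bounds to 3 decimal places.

The t_6 distribution is symmetric; the 90% interval is -2.62 ± t·0.31 with t_{0.95,6} = 1.943.
Half-width: 1.943 × 0.31 = 0.602.
-2.62 − 0.602 = -3.222; -2.62 + 0.602 = -2.018.

[-3.222, -2.018]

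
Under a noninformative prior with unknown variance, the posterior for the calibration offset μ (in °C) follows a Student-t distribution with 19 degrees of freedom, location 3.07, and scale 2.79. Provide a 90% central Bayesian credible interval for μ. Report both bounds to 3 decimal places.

[-1.754, 7.894]

The t_19 distribution is symmetric; the 90% interval is 3.07 ± t·2.79 with t_{0.95,19} = 1.729.
Half-width: 1.729 × 2.79 = 4.824.
3.07 − 4.824 = -1.754; 3.07 + 4.824 = 7.894.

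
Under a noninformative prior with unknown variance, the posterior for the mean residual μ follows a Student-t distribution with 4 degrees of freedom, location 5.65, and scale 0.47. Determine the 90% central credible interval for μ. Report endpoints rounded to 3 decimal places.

[4.648, 6.652]

The t_4 distribution is symmetric; the 90% interval is 5.65 ± t·0.47 with t_{0.95,4} = 2.132.
Half-width: 2.132 × 0.47 = 1.002.
5.65 − 1.002 = 4.648; 5.65 + 1.002 = 6.652.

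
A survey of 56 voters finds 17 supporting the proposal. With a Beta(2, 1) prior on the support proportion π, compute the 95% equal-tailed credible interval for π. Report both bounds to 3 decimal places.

[0.210, 0.445]

Posterior: Beta(2+17, 1+39) = Beta(19, 40).
Equal-tailed 95% interval: the 0.025 and 0.975 quantiles of Beta(19, 40).
Posterior mean ≈ 0.322, SD ≈ 0.060; a Normal approximation gives roughly [0.204, 0.440].
Exact: F⁻¹(0.025) = 0.210; F⁻¹(0.975) = 0.445.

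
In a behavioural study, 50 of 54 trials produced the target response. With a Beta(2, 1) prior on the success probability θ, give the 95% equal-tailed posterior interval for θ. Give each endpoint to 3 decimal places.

[0.827, 0.970]

Posterior: Beta(2+50, 1+4) = Beta(52, 5).
Equal-tailed 95% interval: the 0.025 and 0.975 quantiles of Beta(52, 5).
Posterior mean ≈ 0.912, SD ≈ 0.037; a Normal approximation gives roughly [0.839, 0.985].
Exact: F⁻¹(0.025) = 0.827; F⁻¹(0.975) = 0.970.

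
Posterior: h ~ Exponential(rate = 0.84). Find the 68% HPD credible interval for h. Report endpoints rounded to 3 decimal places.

[0.000, 1.356]

The exponential density is strictly decreasing on [0, ∞), so the HPD interval is anchored at 0: [0, q] with P(h ≤ q) = 0.68.
q = −ln(1 − 0.68) / 0.84 = 1.1394 / 0.84 = 1.356.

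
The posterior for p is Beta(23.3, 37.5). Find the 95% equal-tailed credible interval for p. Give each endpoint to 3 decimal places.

Posterior: Beta(23.3, 37.5).
Equal-tailed 95% interval: the 0.025 and 0.975 quantiles of Beta(23.3, 37.5).
Posterior mean ≈ 0.383, SD ≈ 0.062; a Normal approximation gives roughly [0.262, 0.504].
Exact: F⁻¹(0.025) = 0.266; F⁻¹(0.975) = 0.508.

[0.266, 0.508]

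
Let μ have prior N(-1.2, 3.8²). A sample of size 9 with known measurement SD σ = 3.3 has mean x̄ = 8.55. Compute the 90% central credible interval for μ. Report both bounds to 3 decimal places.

[6.058, 9.534]

Posterior precision = 1/3.8² + 9/3.3² = 0.0693 + 0.8264 = 0.8957, so posterior SD = 1.0566.
Posterior mean = (-1.2/3.8² + 9·8.55/3.3²) / 0.8957 = 7.7962.
Interval: 7.7962 ± 1.645 × 1.0566 → [6.058, 9.534].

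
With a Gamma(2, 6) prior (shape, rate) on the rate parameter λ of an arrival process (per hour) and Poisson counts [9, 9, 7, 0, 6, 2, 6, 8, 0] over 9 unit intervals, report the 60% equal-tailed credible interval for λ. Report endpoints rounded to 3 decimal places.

[2.869, 3.652]

Posterior: Gamma(2+47, 6+9) = Gamma(49, 15) (shape, rate).
Equal-tailed 60% interval: Gamma(49, 15) quantiles at 0.2 and 0.8.
Posterior mean ≈ 3.267, SD ≈ 0.467; a Normal approximation gives roughly [2.874, 3.659].
Exact: lower = 2.869; upper = 3.652.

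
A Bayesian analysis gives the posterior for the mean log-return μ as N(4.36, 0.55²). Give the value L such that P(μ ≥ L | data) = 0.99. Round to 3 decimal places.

Need L with P(μ ≥ L) = 0.99: L = 4.36 − z_{0.01}·0.55.
z = 2.326; L = 4.36 − 2.326 × 0.55 = 3.081.

3.081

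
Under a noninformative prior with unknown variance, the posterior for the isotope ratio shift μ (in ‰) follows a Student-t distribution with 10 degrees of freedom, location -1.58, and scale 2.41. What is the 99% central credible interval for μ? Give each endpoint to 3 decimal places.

The t_10 distribution is symmetric; the 99% interval is -1.58 ± t·2.41 with t_{0.995,10} = 3.169.
Half-width: 3.169 × 2.41 = 7.638.
-1.58 − 7.638 = -9.218; -1.58 + 7.638 = 6.058.

[-9.218, 6.058]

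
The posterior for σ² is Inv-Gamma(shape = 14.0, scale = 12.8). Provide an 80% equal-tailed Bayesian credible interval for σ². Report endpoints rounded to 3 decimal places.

Inverse-Gamma(14.0, 12.8) quantiles: F⁻¹(0.1) and F⁻¹(0.9).
Equivalently, 1/σ² ~ Gamma(14.0, rate = 12.8); invert its 0.9 and 0.1 quantiles.
Posterior mean ≈ 0.985, SD ≈ 0.284; a Normal approximation gives roughly [0.620, 1.349].
Exact: lower = 0.675; upper = 1.352.

[0.675, 1.352]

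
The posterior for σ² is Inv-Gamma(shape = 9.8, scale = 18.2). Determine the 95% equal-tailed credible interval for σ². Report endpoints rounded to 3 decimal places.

Inverse-Gamma(9.8, 18.2) quantiles: F⁻¹(0.025) and F⁻¹(0.975).
Equivalently, 1/σ² ~ Gamma(9.8, rate = 18.2); invert its 0.975 and 0.025 quantiles.
Posterior mean ≈ 2.068, SD ≈ 0.741; a Normal approximation gives roughly [0.617, 3.520].
Exact: lower = 1.082; upper = 3.907.

[1.082, 3.907]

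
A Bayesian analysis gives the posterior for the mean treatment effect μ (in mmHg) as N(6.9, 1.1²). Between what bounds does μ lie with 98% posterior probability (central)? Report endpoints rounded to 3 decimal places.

[4.341, 9.459]

The posterior is symmetric, so the 98% equal-tailed interval is μ = 6.9 ± z·1.1 with z = 2.326.
Half-width: 2.326 × 1.1 = 2.559.
6.9 − 2.559 = 4.341; 6.9 + 2.559 = 9.459.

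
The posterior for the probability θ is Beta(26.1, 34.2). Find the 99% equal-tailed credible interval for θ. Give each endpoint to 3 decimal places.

[0.276, 0.598]

Posterior: Beta(26.1, 34.2).
Equal-tailed 99% interval: the 0.005 and 0.995 quantiles of Beta(26.1, 34.2).
Posterior mean ≈ 0.433, SD ≈ 0.063; a Normal approximation gives roughly [0.270, 0.596].
Exact: F⁻¹(0.005) = 0.276; F⁻¹(0.995) = 0.598.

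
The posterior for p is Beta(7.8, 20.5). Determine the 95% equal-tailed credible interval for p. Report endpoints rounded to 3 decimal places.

[0.131, 0.451]

Posterior: Beta(7.8, 20.5).
Equal-tailed 95% interval: the 0.025 and 0.975 quantiles of Beta(7.8, 20.5).
Posterior mean ≈ 0.276, SD ≈ 0.083; a Normal approximation gives roughly [0.114, 0.437].
Exact: F⁻¹(0.025) = 0.131; F⁻¹(0.975) = 0.451.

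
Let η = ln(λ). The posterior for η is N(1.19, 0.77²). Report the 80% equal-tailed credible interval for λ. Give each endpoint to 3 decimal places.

[1.225, 8.818]

On the log scale the 80% interval is 1.19 ± 1.282 × 0.77 = [0.2032, 2.1768].
Exponentiate: [e^0.2032, e^2.1768] = [1.225, 8.818].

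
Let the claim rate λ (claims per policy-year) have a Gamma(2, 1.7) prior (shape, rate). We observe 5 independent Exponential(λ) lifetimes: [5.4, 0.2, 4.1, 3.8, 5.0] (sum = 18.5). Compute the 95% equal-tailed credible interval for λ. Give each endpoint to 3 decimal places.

[0.139, 0.647]

Posterior: Gamma(2+5, 1.7+18.5) = Gamma(7, 20.2) (shape, rate).
Equal-tailed 95% interval: Gamma(7, 20.2) quantiles at 0.025 and 0.975.
Posterior mean ≈ 0.347, SD ≈ 0.131; a Normal approximation gives roughly [0.090, 0.603].
Exact: lower = 0.139; upper = 0.647.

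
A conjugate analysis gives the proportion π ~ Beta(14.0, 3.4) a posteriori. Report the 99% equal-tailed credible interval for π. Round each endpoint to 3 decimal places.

[0.517, 0.970]

Posterior: Beta(14.0, 3.4).
Equal-tailed 99% interval: the 0.005 and 0.995 quantiles of Beta(14.0, 3.4).
Posterior mean ≈ 0.805, SD ≈ 0.092; a Normal approximation gives roughly [0.566, 1.043].
Exact: F⁻¹(0.005) = 0.517; F⁻¹(0.995) = 0.970.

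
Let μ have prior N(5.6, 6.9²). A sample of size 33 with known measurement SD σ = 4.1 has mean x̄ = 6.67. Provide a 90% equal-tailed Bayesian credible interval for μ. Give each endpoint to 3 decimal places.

Posterior precision = 1/6.9² + 33/4.1² = 0.0210 + 1.9631 = 1.9841, so posterior SD = 0.7099.
Posterior mean = (5.6/6.9² + 33·6.67/4.1²) / 1.9841 = 6.6587.
Interval: 6.6587 ± 1.645 × 0.7099 → [5.491, 7.826].

[5.491, 7.826]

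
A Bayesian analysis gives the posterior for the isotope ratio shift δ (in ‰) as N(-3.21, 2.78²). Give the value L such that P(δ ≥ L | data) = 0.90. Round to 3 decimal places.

Need L with P(δ ≥ L) = 0.90: L = -3.21 − z_{0.1}·2.78.
z = 1.282; L = -3.21 − 1.282 × 2.78 = -6.773.

-6.773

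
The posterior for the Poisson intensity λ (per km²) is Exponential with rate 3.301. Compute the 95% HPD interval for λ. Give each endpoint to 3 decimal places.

The exponential density is strictly decreasing on [0, ∞), so the HPD interval is anchored at 0: [0, q] with P(λ ≤ q) = 0.95.
q = −ln(1 − 0.95) / 3.301 = 2.9957 / 3.301 = 0.908.

[0.000, 0.908]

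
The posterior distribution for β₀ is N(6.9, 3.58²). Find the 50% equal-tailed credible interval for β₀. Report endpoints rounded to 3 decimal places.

The posterior is symmetric, so the 50% equal-tailed interval is β₀ = 6.9 ± z·3.58 with z = 0.674.
Half-width: 0.674 × 3.58 = 2.415.
6.9 − 2.415 = 4.485; 6.9 + 2.415 = 9.315.

[4.485, 9.315]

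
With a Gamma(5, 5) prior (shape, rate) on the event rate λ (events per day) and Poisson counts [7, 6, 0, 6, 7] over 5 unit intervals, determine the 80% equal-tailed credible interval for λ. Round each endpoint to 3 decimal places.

Posterior: Gamma(5+26, 5+5) = Gamma(31, 10) (shape, rate).
Equal-tailed 80% interval: Gamma(31, 10) quantiles at 0.1 and 0.9.
Posterior mean ≈ 3.100, SD ≈ 0.557; a Normal approximation gives roughly [2.386, 3.814].
Exact: lower = 2.411; upper = 3.832.

[2.411, 3.832]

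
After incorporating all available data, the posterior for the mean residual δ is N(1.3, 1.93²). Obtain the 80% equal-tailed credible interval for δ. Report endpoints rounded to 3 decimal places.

[-1.173, 3.773]

The posterior is symmetric, so the 80% equal-tailed interval is δ = 1.3 ± z·1.93 with z = 1.282.
Half-width: 1.282 × 1.93 = 2.473.
1.3 − 2.473 = -1.173; 1.3 + 2.473 = 3.773.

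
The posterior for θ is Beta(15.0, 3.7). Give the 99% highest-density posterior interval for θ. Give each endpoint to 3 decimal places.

The posterior is unimodal and skewed, so the HPD interval has equal density at both endpoints and is the shortest 99% interval.
Solving f(0.549) = f(0.977) with F(0.977) − F(0.549) = 0.99 gives [0.549, 0.977].
For comparison, the equal-tailed interval is [0.525, 0.966]; the HPD is narrower and shifted toward the mode.

[0.549, 0.977]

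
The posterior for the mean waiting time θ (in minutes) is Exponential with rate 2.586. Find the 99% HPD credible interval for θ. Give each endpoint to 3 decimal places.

The exponential density is strictly decreasing on [0, ∞), so the HPD interval is anchored at 0: [0, q] with P(θ ≤ q) = 0.99.
q = −ln(1 − 0.99) / 2.586 = 4.6052 / 2.586 = 1.781.

[0.000, 1.781]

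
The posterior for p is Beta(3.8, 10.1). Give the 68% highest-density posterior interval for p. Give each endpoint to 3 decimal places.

The posterior is unimodal and skewed, so the HPD interval has equal density at both endpoints and is the shortest 68% interval.
Solving f(0.134) = f(0.363) with F(0.363) − F(0.134) = 0.68 gives [0.134, 0.363].
For comparison, the equal-tailed interval is [0.156, 0.391]; the HPD is narrower and shifted toward the mode.

[0.134, 0.363]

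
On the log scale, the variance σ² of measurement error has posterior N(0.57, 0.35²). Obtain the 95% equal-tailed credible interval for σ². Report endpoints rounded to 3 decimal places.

On the log scale the 95% interval is 0.57 ± 1.960 × 0.35 = [-0.1160, 1.2560].
Exponentiate: [e^-0.1160, e^1.2560] = [0.890, 3.511].

[0.890, 3.511]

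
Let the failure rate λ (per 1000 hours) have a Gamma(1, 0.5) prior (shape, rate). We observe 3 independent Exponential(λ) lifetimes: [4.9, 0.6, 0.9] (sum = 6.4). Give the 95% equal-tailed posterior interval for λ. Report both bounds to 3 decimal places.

Posterior: Gamma(1+3, 0.5+6.4) = Gamma(4, 6.9) (shape, rate).
Equal-tailed 95% interval: Gamma(4, 6.9) quantiles at 0.025 and 0.975.
Posterior mean ≈ 0.580, SD ≈ 0.290; a Normal approximation gives roughly [0.012, 1.148].
Exact: lower = 0.158; upper = 1.271.

[0.158, 1.271]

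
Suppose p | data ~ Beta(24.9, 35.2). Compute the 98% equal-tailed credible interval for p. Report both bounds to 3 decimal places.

Posterior: Beta(24.9, 35.2).
Equal-tailed 98% interval: the 0.01 and 0.99 quantiles of Beta(24.9, 35.2).
Posterior mean ≈ 0.414, SD ≈ 0.063; a Normal approximation gives roughly [0.268, 0.561].
Exact: F⁻¹(0.01) = 0.273; F⁻¹(0.99) = 0.564.

[0.273, 0.564]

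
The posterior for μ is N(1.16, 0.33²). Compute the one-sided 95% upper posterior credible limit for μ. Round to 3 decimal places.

1.703

Need U with P(μ ≤ U) = 0.95: U = 1.16 + z_{0.05}·0.33.
z = 1.645; U = 1.16 + 1.645 × 0.33 = 1.703.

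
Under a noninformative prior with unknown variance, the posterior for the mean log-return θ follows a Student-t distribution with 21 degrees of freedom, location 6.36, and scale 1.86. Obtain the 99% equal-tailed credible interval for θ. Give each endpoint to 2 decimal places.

The t_21 distribution is symmetric; the 99% interval is 6.36 ± t·1.86 with t_{0.995,21} = 2.831.
Half-width: 2.831 × 1.86 = 5.27.
6.36 − 5.27 = 1.09; 6.36 + 5.27 = 11.63.

[1.09, 11.63]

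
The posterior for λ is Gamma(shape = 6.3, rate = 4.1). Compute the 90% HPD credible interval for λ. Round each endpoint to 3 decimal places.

The posterior is unimodal and skewed, so the HPD interval has equal density at both endpoints and is the shortest 90% interval.
Solving f(0.566) = f(2.470) with F(2.470) − F(0.566) = 0.90 gives [0.566, 2.470].
For comparison, the equal-tailed interval is [0.686, 2.662]; the HPD is narrower and shifted toward the mode.

[0.566, 2.470]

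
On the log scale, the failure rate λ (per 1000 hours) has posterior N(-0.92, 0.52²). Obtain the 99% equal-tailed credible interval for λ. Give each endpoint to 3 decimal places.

[0.104, 1.521]

On the log scale the 99% interval is -0.92 ± 2.576 × 0.52 = [-2.2594, 0.4194].
Exponentiate: [e^-2.2594, e^0.4194] = [0.104, 1.521].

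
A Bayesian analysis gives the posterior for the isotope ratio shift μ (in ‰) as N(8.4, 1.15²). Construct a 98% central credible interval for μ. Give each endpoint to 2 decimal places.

The posterior is symmetric, so the 98% equal-tailed interval is μ = 8.4 ± z·1.15 with z = 2.326.
Half-width: 2.326 × 1.15 = 2.68.
8.4 − 2.68 = 5.72; 8.4 + 2.68 = 11.08.

[5.72, 11.08]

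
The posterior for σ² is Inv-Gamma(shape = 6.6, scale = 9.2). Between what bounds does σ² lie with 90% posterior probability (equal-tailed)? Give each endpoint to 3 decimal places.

[0.813, 3.053]

Inverse-Gamma(6.6, 9.2) quantiles: F⁻¹(0.05) and F⁻¹(0.95).
Equivalently, 1/σ² ~ Gamma(6.6, rate = 9.2); invert its 0.95 and 0.05 quantiles.
Posterior mean ≈ 1.643, SD ≈ 0.766; a Normal approximation gives roughly [0.383, 2.903].
Exact: lower = 0.813; upper = 3.053.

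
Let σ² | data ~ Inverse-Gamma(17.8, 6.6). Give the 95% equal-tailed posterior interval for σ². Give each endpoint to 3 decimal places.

Inverse-Gamma(17.8, 6.6) quantiles: F⁻¹(0.025) and F⁻¹(0.975).
Equivalently, 1/σ² ~ Gamma(17.8, rate = 6.6); invert its 0.975 and 0.025 quantiles.
Posterior mean ≈ 0.393, SD ≈ 0.099; a Normal approximation gives roughly [0.199, 0.587].
Exact: lower = 0.245; upper = 0.628.

[0.245, 0.628]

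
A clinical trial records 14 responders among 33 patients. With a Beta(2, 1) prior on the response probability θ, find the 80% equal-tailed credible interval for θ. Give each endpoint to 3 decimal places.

Posterior: Beta(2+14, 1+19) = Beta(16, 20).
Equal-tailed 80% interval: the 0.1 and 0.9 quantiles of Beta(16, 20).
Posterior mean ≈ 0.444, SD ≈ 0.082; a Normal approximation gives roughly [0.340, 0.549].
Exact: F⁻¹(0.1) = 0.340; F⁻¹(0.9) = 0.551.

[0.340, 0.551]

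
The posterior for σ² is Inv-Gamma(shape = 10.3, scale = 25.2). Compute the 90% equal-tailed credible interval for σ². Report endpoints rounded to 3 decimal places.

[1.567, 4.462]

Inverse-Gamma(10.3, 25.2) quantiles: F⁻¹(0.05) and F⁻¹(0.95).
Equivalently, 1/σ² ~ Gamma(10.3, rate = 25.2); invert its 0.95 and 0.05 quantiles.
Posterior mean ≈ 2.710, SD ≈ 0.941; a Normal approximation gives roughly [1.163, 4.257].
Exact: lower = 1.567; upper = 4.462.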